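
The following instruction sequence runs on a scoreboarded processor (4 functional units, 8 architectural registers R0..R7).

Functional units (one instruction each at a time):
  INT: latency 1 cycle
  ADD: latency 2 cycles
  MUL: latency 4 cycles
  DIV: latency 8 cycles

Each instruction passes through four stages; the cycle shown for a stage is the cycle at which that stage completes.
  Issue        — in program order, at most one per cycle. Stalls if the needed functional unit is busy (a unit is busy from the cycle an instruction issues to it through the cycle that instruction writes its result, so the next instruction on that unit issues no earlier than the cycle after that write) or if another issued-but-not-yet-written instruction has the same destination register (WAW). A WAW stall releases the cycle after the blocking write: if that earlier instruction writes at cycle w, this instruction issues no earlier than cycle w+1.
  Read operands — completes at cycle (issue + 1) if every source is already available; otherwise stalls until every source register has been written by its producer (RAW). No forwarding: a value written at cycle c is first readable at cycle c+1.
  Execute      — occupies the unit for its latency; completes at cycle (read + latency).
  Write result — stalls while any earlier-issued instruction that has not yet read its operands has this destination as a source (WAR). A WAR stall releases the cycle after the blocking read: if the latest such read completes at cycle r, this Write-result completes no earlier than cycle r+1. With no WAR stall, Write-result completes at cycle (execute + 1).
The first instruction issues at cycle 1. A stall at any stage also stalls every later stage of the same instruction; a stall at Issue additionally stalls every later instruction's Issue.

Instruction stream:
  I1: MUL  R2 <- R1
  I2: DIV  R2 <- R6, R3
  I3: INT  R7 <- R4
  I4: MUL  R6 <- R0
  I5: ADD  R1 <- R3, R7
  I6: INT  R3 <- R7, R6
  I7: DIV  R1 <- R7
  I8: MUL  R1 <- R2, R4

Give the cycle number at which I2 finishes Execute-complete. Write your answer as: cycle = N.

I1 -> (1, 2, 6, 7)
I2 -> (8, 9, 17, 18)  // WAW R2: wait I1 write@7
I3 -> (9, 10, 11, 12)
I4 -> (10, 11, 15, 16)
I5 -> (11, 13, 15, 16)  // RAW R7: wait I3 write@12
I6 -> (13, 17, 18, 19)  // struct: INT busy until I3 writes@12, RAW R6: wait I4 write@16
I7 -> (19, 20, 28, 29)  // struct: DIV busy until I2 writes@18
I8 -> (30, 31, 35, 36)  // WAW R1: wait I7 write@29

cycle = 17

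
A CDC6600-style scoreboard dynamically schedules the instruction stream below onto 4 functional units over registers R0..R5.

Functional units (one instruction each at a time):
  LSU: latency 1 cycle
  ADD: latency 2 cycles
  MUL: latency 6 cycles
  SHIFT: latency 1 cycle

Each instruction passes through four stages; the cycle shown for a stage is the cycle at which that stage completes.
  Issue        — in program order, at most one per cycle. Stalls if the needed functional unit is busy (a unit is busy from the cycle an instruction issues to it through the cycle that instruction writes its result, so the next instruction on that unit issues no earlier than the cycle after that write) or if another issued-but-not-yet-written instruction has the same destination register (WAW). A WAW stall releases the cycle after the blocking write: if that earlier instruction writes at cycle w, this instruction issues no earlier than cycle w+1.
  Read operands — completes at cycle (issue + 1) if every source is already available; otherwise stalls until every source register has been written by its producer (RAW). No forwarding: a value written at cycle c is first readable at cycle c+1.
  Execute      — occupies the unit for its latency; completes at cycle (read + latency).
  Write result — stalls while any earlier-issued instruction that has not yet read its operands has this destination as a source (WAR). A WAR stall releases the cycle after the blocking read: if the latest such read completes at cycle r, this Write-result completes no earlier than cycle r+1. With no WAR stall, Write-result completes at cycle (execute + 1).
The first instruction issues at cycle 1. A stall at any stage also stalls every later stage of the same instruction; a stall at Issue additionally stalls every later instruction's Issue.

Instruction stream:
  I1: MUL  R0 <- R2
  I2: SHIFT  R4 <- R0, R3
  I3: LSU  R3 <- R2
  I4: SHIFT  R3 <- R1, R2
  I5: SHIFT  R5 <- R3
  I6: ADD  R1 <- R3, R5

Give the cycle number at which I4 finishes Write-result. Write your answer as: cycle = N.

cycle = 16

  I1 | 1 | 2 | 8 | 9
  I2 | 2 | 10 | 11 | 12   RAW R0: wait I1 write@9
  I3 | 3 | 4 | 5 | 11   WAR R3: wait I2 read@10
  I4 | 13 | 14 | 15 | 16   struct: SHIFT busy until I2 writes@12
  I5 | 17 | 18 | 19 | 20   struct: SHIFT busy until I4 writes@16
  I6 | 18 | 21 | 23 | 24   RAW R5: wait I5 write@20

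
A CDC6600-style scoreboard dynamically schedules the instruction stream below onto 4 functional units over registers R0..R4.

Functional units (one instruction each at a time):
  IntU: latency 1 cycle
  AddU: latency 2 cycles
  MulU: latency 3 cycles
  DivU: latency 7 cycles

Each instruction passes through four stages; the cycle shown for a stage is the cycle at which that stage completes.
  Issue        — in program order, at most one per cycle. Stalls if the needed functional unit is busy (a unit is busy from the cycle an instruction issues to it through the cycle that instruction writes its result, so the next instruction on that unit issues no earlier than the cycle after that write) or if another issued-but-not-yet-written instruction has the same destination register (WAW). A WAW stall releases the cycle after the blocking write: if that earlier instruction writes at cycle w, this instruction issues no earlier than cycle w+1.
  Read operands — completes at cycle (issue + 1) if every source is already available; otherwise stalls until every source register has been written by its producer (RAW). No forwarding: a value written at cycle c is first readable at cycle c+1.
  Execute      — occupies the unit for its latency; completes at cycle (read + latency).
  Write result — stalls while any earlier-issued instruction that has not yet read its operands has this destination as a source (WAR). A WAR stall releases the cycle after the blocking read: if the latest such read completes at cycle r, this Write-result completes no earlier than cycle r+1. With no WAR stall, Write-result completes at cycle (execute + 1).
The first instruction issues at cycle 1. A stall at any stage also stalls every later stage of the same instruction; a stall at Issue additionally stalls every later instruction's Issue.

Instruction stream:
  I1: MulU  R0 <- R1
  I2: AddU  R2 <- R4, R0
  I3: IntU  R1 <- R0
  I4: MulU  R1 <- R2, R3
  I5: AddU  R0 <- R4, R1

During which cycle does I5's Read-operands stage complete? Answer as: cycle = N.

cycle 1: issue I1 (MulU)
cycle 2: I1 read-ops | issue I2 (AddU)
cycle 3: issue I3 (IntU)
cycle 5: I1 finished on MulU
cycle 6: I1→R0
cycle 7: I2 read-ops | I3 read-ops
cycle 8: I3 finished on IntU
cycle 9: I2 finished on AddU | I3→R1
cycle 10: I2→R2 | issue I4 (MulU)
cycle 11: I4 read-ops | issue I5 (AddU)
cycle 14: I4 finished on MulU
cycle 15: I4→R1
cycle 16: I5 read-ops
cycle 18: I5 finished on AddU
cycle 19: I5→R0

cycle = 16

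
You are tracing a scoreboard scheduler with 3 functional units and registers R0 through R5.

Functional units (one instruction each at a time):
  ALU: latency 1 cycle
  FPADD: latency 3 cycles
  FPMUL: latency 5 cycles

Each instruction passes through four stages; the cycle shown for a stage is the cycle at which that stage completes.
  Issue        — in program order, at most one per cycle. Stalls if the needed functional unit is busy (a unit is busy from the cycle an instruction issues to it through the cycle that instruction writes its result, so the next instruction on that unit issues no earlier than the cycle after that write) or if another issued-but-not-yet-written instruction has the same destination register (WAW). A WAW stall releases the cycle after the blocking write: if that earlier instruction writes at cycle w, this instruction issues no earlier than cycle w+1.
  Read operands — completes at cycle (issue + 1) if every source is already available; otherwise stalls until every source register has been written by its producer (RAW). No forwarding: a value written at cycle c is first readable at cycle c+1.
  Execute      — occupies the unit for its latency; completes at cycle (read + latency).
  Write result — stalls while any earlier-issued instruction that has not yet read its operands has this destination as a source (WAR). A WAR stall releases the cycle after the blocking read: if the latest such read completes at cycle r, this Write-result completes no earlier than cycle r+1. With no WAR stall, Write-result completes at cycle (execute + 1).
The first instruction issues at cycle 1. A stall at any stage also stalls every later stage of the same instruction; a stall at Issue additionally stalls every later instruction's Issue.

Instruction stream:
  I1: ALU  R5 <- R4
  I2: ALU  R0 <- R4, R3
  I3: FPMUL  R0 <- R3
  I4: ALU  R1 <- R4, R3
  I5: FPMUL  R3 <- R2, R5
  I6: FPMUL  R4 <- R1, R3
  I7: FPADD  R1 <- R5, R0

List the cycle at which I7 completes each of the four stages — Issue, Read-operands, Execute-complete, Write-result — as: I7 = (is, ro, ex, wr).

I1 -> (1, 2, 3, 4)
I2 -> (5, 6, 7, 8)  // struct: ALU busy until I1 writes@4
I3 -> (9, 10, 15, 16)  // WAW R0: wait I2 write@8
I4 -> (10, 11, 12, 13)
I5 -> (17, 18, 23, 24)  // struct: FPMUL busy until I3 writes@16
I6 -> (25, 26, 31, 32)  // struct: FPMUL busy until I5 writes@24
I7 -> (26, 27, 30, 31)

I7 = (26, 27, 30, 31)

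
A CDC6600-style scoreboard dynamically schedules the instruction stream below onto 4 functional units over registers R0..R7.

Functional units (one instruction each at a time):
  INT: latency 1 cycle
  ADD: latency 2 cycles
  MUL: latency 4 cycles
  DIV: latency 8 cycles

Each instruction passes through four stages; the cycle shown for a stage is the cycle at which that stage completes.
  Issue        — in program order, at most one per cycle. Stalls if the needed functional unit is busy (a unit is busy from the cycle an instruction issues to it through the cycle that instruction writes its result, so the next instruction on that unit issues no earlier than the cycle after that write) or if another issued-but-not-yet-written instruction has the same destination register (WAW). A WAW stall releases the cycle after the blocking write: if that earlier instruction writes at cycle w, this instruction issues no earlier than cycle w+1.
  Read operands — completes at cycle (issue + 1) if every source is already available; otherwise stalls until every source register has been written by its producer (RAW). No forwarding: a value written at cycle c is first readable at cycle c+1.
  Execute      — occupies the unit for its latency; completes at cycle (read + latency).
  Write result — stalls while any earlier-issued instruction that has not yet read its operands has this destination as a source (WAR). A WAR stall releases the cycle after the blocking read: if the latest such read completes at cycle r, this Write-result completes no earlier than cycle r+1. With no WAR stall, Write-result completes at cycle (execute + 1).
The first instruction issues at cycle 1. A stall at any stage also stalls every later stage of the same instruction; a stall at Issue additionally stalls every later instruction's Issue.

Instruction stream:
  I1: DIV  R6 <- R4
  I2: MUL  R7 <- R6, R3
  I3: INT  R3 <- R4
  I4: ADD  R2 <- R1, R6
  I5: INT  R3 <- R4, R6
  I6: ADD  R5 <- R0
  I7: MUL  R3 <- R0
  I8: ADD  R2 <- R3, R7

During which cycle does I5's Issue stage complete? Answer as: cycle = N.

cycle = 14

cycle 1: I1→DIV
cycle 2: I1 RO · I2→MUL
cycle 3: I3→INT
cycle 4: I3 RO · I4→ADD
cycle 5: I3 EX
cycle 10: I1 EX
cycle 11: I1 WR R6
cycle 12: I2 RO · I4 RO
cycle 13: I3 WR R3
cycle 14: I4 EX · I5→INT
cycle 15: I4 WR R2 · I5 RO
cycle 16: I2 EX · I5 EX · I6→ADD
cycle 17: I2 WR R7 · I5 WR R3 · I6 RO
cycle 18: I7→MUL
cycle 19: I6 EX · I7 RO
cycle 20: I6 WR R5
cycle 21: I8→ADD
cycle 23: I7 EX
cycle 24: I7 WR R3
cycle 25: I8 RO
cycle 27: I8 EX
cycle 28: I8 WR R2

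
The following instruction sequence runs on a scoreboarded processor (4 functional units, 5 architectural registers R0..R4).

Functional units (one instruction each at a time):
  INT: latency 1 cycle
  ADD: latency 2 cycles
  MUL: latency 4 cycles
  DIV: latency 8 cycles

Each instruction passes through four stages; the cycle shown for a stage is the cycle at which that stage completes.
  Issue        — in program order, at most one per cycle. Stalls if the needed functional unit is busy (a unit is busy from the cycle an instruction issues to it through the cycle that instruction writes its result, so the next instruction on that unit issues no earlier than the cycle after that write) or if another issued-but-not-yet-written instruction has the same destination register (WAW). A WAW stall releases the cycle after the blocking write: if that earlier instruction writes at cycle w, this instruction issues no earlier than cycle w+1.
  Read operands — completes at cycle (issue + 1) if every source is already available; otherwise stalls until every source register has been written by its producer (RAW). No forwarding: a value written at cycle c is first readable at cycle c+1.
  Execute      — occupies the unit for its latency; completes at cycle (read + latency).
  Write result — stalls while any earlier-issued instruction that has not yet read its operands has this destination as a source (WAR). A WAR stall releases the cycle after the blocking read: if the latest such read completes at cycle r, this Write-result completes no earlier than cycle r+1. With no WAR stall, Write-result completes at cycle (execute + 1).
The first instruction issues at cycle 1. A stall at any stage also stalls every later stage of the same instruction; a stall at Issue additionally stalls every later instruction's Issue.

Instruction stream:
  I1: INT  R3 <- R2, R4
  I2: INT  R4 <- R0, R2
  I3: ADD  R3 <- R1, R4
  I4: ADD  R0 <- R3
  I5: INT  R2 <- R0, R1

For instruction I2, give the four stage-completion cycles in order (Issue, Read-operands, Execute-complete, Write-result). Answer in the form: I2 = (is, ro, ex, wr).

cycle 1: I1 dispatched to INT
cycle 2: I1 operands ready
cycle 3: I1 complete
cycle 4: R3←I1
cycle 5: I2 dispatched to INT
cycle 6: I2 operands ready, I3 dispatched to ADD
cycle 7: I2 complete
cycle 8: R4←I2
cycle 9: I3 operands ready
cycle 11: I3 complete
cycle 12: R3←I3
cycle 13: I4 dispatched to ADD
cycle 14: I4 operands ready, I5 dispatched to INT
cycle 16: I4 complete
cycle 17: R0←I4
cycle 18: I5 operands ready
cycle 19: I5 complete
cycle 20: R2←I5

I2 = (5, 6, 7, 8)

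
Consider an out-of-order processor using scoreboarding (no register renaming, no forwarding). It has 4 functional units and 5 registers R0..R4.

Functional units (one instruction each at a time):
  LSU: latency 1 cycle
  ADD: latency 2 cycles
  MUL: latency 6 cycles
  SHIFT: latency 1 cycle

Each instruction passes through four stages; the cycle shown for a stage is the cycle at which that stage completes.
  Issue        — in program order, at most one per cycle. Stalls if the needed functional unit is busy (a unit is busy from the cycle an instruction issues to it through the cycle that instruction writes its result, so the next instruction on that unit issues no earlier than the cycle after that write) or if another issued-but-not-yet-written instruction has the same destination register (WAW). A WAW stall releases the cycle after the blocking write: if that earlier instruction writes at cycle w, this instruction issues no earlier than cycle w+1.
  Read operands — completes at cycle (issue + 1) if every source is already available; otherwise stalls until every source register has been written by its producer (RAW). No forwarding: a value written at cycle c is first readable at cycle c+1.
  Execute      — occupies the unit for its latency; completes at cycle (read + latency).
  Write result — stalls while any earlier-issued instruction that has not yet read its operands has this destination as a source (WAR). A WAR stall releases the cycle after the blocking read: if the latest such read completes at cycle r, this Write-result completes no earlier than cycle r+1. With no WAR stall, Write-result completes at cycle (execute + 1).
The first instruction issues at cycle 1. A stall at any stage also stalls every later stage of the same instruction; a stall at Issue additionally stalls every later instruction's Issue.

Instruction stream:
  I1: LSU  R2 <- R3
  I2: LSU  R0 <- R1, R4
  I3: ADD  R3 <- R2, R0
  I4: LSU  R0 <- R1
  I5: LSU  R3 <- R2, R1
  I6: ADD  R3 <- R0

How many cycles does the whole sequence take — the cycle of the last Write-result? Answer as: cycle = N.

cycle = 21

t=1  I1 issues→LSU
t=2  I1 reads
t=3  I1 exec-done
t=4  I1 writes R2
t=5  I2 issues→LSU
t=6  I2 reads; I3 issues→ADD
t=7  I2 exec-done
t=8  I2 writes R0
t=9  I3 reads; I4 issues→LSU
t=10  I4 reads
t=11  I3 exec-done; I4 exec-done
t=12  I3 writes R3; I4 writes R0
t=13  I5 issues→LSU
t=14  I5 reads
t=15  I5 exec-done
t=16  I5 writes R3
t=17  I6 issues→ADD
t=18  I6 reads
t=20  I6 exec-done
t=21  I6 writes R3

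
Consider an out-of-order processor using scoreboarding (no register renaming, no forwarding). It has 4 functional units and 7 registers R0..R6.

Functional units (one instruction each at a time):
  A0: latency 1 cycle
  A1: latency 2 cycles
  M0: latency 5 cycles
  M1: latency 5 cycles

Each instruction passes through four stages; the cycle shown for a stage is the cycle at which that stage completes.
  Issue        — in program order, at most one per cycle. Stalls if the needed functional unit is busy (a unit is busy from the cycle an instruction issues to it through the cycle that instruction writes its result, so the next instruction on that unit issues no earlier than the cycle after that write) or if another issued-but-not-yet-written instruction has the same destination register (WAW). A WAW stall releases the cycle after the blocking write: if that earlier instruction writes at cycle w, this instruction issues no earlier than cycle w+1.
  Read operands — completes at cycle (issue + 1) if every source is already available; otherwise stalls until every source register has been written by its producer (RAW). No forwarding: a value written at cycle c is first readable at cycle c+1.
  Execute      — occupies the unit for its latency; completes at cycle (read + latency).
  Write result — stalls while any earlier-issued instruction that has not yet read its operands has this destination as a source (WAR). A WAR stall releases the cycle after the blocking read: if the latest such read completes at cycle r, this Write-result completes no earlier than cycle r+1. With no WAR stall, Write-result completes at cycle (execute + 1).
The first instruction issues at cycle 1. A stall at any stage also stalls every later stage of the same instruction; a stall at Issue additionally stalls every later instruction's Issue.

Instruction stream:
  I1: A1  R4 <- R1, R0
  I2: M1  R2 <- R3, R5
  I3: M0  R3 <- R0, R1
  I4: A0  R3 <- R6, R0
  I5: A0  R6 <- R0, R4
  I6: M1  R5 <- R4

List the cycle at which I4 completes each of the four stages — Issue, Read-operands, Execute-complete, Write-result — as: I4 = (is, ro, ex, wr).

cycle 1: I1 issues→A1
cycle 2: I1 reads; I2 issues→M1
cycle 3: I2 reads; I3 issues→M0
cycle 4: I1 exec-done; I3 reads
cycle 5: I1 writes R4
cycle 8: I2 exec-done
cycle 9: I2 writes R2; I3 exec-done
cycle 10: I3 writes R3
cycle 11: I4 issues→A0
cycle 12: I4 reads
cycle 13: I4 exec-done
cycle 14: I4 writes R3
cycle 15: I5 issues→A0
cycle 16: I5 reads; I6 issues→M1
cycle 17: I5 exec-done; I6 reads
cycle 18: I5 writes R6
cycle 22: I6 exec-done
cycle 23: I6 writes R5

I4 = (11, 12, 13, 14)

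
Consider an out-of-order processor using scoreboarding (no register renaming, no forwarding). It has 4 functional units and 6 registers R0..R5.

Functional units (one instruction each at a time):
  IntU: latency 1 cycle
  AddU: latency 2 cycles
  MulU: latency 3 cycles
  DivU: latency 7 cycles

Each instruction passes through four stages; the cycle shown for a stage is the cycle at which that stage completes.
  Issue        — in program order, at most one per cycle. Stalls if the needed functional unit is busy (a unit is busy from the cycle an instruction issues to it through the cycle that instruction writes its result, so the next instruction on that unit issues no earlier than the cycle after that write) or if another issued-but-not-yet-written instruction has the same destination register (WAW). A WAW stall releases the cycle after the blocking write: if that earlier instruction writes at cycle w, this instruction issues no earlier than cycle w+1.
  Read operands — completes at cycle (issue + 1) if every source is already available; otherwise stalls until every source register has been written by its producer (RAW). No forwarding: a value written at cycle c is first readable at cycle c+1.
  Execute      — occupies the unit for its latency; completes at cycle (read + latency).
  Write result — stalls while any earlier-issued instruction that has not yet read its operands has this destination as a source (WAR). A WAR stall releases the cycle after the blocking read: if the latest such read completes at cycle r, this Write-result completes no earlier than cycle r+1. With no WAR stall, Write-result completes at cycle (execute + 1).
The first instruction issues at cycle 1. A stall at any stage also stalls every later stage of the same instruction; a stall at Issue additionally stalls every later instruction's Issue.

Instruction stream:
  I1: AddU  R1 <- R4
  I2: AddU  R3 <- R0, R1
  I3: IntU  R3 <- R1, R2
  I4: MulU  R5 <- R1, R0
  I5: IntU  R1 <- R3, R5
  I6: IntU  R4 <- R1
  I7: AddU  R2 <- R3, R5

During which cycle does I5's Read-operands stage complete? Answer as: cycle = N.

c1: issue I1 (AddU)
c2: I1 read-ops
c4: I1 finished on AddU
c5: I1→R1
c6: issue I2 (AddU)
c7: I2 read-ops
c9: I2 finished on AddU
c10: I2→R3
c11: issue I3 (IntU)
c12: I3 read-ops | issue I4 (MulU)
c13: I3 finished on IntU | I4 read-ops
c14: I3→R3
c15: issue I5 (IntU)
c16: I4 finished on MulU
c17: I4→R5
c18: I5 read-ops
c19: I5 finished on IntU
c20: I5→R1
c21: issue I6 (IntU)
c22: I6 read-ops | issue I7 (AddU)
c23: I6 finished on IntU | I7 read-ops
c24: I6→R4
c25: I7 finished on AddU
c26: I7→R2

cycle = 18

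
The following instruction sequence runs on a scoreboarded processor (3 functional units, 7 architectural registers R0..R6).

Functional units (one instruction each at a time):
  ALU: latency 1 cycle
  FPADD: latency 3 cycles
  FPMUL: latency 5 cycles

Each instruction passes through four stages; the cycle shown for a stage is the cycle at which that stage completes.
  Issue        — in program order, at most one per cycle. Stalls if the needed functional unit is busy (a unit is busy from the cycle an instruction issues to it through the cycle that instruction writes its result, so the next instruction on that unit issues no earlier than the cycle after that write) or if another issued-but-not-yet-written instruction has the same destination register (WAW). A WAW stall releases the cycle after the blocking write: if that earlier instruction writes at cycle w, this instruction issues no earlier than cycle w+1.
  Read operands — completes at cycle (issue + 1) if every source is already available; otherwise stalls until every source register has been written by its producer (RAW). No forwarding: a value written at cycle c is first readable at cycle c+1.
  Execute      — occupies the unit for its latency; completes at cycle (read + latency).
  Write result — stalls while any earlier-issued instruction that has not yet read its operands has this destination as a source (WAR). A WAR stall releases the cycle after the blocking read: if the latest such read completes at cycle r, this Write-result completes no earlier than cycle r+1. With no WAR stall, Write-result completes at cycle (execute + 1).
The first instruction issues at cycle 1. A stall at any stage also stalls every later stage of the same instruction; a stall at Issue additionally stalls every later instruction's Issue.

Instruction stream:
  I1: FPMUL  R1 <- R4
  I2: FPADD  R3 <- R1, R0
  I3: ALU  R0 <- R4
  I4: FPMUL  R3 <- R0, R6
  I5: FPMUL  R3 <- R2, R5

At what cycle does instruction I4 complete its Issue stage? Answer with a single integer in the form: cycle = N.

  I1 | 1 | 2 | 7 | 8
  I2 | 2 | 9 | 12 | 13   RAW R1: wait I1 write@8
  I3 | 3 | 4 | 5 | 10   WAR R0: wait I2 read@9
  I4 | 14 | 15 | 20 | 21   WAW R3: wait I2 write@13
  I5 | 22 | 23 | 28 | 29   struct: FPMUL busy until I4 writes@21

cycle = 14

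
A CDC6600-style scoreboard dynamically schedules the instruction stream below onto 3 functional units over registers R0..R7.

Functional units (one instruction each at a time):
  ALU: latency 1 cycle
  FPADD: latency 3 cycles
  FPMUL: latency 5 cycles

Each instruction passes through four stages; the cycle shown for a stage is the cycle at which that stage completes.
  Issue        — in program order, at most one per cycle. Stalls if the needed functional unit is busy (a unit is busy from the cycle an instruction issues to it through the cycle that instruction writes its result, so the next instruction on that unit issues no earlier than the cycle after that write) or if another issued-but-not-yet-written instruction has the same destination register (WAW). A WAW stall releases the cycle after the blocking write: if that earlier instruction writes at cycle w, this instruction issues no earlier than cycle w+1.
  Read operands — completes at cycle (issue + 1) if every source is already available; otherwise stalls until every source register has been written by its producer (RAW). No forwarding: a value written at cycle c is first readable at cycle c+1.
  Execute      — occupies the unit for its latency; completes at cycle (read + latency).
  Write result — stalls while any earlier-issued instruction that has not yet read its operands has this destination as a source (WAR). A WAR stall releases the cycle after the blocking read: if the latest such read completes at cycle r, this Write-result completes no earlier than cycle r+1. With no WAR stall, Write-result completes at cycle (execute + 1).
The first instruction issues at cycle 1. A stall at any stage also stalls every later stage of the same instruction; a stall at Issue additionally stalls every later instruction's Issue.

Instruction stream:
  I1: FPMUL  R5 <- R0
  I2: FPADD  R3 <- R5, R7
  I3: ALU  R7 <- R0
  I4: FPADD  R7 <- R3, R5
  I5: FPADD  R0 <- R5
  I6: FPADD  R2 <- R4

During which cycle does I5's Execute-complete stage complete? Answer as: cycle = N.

I1: IS=1 RO=2 EX=7 WR=8
I2: IS=2 RO=9 EX=12 WR=13  [RAW R5: wait I1 write@8]
I3: IS=3 RO=4 EX=5 WR=10  [WAR R7: wait I2 read@9]
I4: IS=14 RO=15 EX=18 WR=19  [struct: FPADD busy until I2 writes@13]
I5: IS=20 RO=21 EX=24 WR=25  [struct: FPADD busy until I4 writes@19]
I6: IS=26 RO=27 EX=30 WR=31  [struct: FPADD busy until I5 writes@25]

cycle = 24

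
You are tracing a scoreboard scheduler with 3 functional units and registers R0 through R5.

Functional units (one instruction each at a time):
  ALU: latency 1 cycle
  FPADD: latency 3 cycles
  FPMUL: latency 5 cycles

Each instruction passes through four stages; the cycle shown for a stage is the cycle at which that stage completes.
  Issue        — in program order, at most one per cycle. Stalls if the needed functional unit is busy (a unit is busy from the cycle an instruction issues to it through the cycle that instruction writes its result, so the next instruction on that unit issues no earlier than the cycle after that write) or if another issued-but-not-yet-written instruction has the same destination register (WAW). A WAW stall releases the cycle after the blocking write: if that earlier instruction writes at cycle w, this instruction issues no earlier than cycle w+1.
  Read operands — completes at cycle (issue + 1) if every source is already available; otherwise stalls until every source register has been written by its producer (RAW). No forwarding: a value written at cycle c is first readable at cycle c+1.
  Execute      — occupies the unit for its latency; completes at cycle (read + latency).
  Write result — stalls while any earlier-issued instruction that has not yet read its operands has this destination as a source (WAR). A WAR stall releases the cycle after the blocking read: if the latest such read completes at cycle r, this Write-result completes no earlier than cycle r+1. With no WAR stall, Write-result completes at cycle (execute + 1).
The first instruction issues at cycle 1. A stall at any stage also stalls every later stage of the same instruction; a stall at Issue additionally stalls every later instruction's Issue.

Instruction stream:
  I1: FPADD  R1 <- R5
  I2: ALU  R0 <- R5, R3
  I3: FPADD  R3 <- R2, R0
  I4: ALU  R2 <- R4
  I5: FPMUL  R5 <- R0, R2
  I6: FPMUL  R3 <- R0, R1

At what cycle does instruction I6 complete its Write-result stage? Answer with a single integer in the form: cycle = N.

t=1  I1 issues→FPADD
t=2  I1 reads, I2 issues→ALU
t=3  I2 reads
t=4  I2 exec-done
t=5  I1 exec-done, I2 writes R0
t=6  I1 writes R1
t=7  I3 issues→FPADD
t=8  I3 reads, I4 issues→ALU
t=9  I4 reads, I5 issues→FPMUL
t=10  I4 exec-done
t=11  I3 exec-done, I4 writes R2
t=12  I3 writes R3, I5 reads
t=17  I5 exec-done
t=18  I5 writes R5
t=19  I6 issues→FPMUL
t=20  I6 reads
t=25  I6 exec-done
t=26  I6 writes R3

cycle = 26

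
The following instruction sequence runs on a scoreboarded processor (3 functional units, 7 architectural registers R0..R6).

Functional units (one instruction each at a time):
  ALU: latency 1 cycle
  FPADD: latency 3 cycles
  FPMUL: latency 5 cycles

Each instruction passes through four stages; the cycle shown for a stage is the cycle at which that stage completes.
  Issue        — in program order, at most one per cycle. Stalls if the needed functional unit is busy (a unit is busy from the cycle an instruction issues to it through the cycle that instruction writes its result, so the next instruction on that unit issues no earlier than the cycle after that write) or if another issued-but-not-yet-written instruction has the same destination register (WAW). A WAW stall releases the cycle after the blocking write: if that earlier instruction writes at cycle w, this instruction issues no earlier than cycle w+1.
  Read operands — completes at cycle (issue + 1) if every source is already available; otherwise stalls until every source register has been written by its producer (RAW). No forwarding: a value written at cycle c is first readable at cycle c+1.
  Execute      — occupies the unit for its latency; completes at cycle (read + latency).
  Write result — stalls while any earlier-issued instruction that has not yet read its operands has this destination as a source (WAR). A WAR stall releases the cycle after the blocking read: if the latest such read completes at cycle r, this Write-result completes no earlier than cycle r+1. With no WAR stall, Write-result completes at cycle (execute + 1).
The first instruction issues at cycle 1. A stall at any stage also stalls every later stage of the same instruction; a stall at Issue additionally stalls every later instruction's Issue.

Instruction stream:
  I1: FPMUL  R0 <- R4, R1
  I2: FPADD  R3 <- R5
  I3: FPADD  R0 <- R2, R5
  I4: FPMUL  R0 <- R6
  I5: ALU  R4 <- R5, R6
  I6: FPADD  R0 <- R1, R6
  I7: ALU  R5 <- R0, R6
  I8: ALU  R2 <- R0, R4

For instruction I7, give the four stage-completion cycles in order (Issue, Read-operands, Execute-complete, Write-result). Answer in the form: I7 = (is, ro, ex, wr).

I7 = (24, 29, 30, 31)

t=1  issue I1 (FPMUL)
t=2  I1 read-ops | issue I2 (FPADD)
t=3  I2 read-ops
t=6  I2 finished on FPADD
t=7  I1 finished on FPMUL | I2→R3
t=8  I1→R0
t=9  issue I3 (FPADD)
t=10  I3 read-ops
t=13  I3 finished on FPADD
t=14  I3→R0
t=15  issue I4 (FPMUL)
t=16  I4 read-ops | issue I5 (ALU)
t=17  I5 read-ops
t=18  I5 finished on ALU
t=19  I5→R4
t=21  I4 finished on FPMUL
t=22  I4→R0
t=23  issue I6 (FPADD)
t=24  I6 read-ops | issue I7 (ALU)
t=27  I6 finished on FPADD
t=28  I6→R0
t=29  I7 read-ops
t=30  I7 finished on ALU
t=31  I7→R5
t=32  issue I8 (ALU)
t=33  I8 read-ops
t=34  I8 finished on ALU
t=35  I8→R2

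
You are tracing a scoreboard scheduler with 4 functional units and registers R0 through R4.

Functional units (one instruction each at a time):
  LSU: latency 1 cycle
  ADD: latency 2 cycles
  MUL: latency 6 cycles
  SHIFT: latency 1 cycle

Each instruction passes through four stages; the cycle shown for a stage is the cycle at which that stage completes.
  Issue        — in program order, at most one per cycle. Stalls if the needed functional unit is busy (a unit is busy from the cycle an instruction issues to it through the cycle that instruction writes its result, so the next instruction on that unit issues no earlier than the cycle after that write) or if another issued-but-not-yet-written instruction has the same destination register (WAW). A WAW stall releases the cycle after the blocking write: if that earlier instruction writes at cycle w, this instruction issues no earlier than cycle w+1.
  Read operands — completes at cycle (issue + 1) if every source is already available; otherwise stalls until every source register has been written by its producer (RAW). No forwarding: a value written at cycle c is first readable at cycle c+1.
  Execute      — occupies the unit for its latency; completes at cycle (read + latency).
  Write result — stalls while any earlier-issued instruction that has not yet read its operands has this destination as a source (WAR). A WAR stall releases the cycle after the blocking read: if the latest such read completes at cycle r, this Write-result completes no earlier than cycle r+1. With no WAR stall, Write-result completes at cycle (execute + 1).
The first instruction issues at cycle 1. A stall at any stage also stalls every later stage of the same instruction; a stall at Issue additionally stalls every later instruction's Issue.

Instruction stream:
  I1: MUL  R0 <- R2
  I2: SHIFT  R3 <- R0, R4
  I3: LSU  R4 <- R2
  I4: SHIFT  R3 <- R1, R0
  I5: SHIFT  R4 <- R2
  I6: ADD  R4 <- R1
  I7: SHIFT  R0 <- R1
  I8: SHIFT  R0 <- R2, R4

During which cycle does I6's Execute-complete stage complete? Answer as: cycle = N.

I1  is:1  ro:2  ex:8  wr:9
I2  is:2  ro:10  ex:11  wr:12  — RAW R0: wait I1 write@9
I3  is:3  ro:4  ex:5  wr:11  — WAR R4: wait I2 read@10
I4  is:13  ro:14  ex:15  wr:16  — struct: SHIFT busy until I2 writes@12
I5  is:17  ro:18  ex:19  wr:20  — struct: SHIFT busy until I4 writes@16
I6  is:21  ro:22  ex:24  wr:25  — WAW R4: wait I5 write@20
I7  is:22  ro:23  ex:24  wr:25
I8  is:26  ro:27  ex:28  wr:29  — struct: SHIFT busy until I7 writes@25

cycle = 24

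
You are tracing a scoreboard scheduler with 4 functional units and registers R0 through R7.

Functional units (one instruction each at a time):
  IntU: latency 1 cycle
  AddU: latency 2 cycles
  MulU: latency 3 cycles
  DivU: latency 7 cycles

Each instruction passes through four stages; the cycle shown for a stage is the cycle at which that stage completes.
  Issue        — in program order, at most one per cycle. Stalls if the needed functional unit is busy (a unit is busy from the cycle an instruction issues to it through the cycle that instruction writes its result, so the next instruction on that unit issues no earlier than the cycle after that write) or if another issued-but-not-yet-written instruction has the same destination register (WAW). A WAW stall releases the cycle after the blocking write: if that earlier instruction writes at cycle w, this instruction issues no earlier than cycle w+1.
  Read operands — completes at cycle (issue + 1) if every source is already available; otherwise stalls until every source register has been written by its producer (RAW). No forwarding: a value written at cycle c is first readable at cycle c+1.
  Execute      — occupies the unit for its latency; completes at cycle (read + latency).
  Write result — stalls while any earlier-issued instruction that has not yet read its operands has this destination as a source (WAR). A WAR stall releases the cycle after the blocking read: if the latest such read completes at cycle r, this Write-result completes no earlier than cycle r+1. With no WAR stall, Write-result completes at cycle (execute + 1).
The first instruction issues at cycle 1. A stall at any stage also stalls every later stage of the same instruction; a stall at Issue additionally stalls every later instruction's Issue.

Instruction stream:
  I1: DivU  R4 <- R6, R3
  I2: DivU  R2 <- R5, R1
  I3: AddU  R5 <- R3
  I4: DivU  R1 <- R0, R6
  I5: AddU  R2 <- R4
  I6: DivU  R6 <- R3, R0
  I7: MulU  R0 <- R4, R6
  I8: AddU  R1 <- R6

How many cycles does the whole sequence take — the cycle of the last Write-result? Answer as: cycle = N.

cycle = 45

t=1  I1 issues→DivU
t=2  I1 reads
t=9  I1 exec-done
t=10  I1 writes R4
t=11  I2 issues→DivU
t=12  I2 reads | I3 issues→AddU
t=13  I3 reads
t=15  I3 exec-done
t=16  I3 writes R5
t=19  I2 exec-done
t=20  I2 writes R2
t=21  I4 issues→DivU
t=22  I4 reads | I5 issues→AddU
t=23  I5 reads
t=25  I5 exec-done
t=26  I5 writes R2
t=29  I4 exec-done
t=30  I4 writes R1
t=31  I6 issues→DivU
t=32  I6 reads | I7 issues→MulU
t=33  I8 issues→AddU
t=39  I6 exec-done
t=40  I6 writes R6
t=41  I7 reads | I8 reads
t=43  I8 exec-done
t=44  I7 exec-done | I8 writes R1
t=45  I7 writes R0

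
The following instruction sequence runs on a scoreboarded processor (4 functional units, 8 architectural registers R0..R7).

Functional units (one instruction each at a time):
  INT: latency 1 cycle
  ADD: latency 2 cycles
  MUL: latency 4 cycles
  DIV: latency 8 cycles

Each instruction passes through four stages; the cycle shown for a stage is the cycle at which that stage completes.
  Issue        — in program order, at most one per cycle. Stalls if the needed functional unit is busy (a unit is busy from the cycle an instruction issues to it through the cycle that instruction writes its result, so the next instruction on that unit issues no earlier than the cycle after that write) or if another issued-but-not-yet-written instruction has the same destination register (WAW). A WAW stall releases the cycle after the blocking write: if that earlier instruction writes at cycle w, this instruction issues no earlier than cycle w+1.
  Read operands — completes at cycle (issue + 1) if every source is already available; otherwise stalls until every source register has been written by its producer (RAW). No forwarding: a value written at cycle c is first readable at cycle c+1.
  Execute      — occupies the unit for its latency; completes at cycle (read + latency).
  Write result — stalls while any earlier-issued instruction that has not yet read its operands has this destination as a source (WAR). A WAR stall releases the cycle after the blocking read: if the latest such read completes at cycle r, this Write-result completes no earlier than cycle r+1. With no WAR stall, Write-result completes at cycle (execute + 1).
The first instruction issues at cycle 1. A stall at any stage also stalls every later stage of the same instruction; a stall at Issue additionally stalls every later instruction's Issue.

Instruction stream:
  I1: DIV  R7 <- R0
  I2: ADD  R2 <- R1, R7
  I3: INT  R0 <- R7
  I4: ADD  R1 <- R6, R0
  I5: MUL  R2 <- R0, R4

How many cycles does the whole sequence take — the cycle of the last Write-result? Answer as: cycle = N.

cycle = 23

I1: IS=1 RO=2 EX=10 WR=11
I2: IS=2 RO=12 EX=14 WR=15  [RAW R7: wait I1 write@11]
I3: IS=3 RO=12 EX=13 WR=14  [RAW R7: wait I1 write@11]
I4: IS=16 RO=17 EX=19 WR=20  [struct: ADD busy until I2 writes@15]
I5: IS=17 RO=18 EX=22 WR=23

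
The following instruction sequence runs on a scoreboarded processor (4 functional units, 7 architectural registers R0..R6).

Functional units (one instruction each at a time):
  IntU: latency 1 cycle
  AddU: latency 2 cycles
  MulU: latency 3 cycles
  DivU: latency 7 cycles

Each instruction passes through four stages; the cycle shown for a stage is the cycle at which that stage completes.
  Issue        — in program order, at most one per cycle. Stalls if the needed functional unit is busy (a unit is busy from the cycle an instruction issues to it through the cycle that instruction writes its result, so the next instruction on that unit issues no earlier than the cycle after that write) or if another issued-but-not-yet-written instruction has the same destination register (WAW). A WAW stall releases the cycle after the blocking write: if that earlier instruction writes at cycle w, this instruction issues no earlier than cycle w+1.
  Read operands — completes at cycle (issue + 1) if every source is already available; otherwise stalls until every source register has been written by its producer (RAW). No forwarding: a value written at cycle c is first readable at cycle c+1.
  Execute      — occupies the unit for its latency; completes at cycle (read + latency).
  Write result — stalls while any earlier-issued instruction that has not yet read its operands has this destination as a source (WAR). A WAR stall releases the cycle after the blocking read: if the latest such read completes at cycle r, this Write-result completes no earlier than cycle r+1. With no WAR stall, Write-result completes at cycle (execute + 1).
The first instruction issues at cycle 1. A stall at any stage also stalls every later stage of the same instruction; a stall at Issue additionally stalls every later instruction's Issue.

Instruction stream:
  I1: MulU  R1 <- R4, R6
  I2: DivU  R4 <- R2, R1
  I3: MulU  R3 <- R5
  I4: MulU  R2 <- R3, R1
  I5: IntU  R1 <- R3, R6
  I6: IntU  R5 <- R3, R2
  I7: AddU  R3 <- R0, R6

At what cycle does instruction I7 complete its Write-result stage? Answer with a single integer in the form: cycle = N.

c1: I1→MulU
c2: I1 RO; I2→DivU
c5: I1 EX
c6: I1 WR R1
c7: I2 RO; I3→MulU
c8: I3 RO
c11: I3 EX
c12: I3 WR R3
c13: I4→MulU
c14: I2 EX; I4 RO; I5→IntU
c15: I2 WR R4; I5 RO
c16: I5 EX
c17: I4 EX; I5 WR R1
c18: I4 WR R2; I6→IntU
c19: I6 RO; I7→AddU
c20: I6 EX; I7 RO
c21: I6 WR R5
c22: I7 EX
c23: I7 WR R3

cycle = 23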